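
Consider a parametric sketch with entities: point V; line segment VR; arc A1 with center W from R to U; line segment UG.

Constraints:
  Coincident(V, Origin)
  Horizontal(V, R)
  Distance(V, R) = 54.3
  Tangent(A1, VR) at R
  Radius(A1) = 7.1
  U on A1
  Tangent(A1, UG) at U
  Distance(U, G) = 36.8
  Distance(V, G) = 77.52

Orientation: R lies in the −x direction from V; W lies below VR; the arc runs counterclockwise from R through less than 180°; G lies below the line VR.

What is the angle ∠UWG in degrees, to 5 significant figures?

79.080°

Checks: |WU| = 7.100 ✓; ∠(WU, UG) = 90.00° ✓; |UG| = 36.80 ✓; |VG| = 77.52 ✓.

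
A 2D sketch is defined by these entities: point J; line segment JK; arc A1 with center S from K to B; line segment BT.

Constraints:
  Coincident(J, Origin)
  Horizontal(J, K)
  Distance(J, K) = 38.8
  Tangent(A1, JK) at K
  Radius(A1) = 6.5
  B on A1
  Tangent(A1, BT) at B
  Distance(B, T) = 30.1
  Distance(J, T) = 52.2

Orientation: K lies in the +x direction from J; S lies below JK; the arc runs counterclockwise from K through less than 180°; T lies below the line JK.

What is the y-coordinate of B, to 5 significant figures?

-7.4154

Checks: ∠(SK, KJ) = 90.00° ✓; |SB| = 6.500 ✓; ∠(SB, BT) = 90.00° ✓; |BT| = 30.10 ✓; |JT| = 52.20 ✓.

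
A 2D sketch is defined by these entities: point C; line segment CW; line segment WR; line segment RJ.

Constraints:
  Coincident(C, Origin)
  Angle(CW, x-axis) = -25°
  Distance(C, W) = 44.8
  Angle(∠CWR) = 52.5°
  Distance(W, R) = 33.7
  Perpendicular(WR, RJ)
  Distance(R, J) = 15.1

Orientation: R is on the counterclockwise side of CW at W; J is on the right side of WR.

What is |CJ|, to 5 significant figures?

51.048

C is at the origin; CW runs at -25.0° with length 44.8, so W = 44.8·(cos -25.0°, sin -25.0°) = (40.603, -18.933). ∠CWR = 52.5°, so WR runs at -25.0° + (180° − 52.5°) = 102.50° from the x-axis; with |WR| = 33.7, R = W + 33.7·(cos 102.50°, sin 102.50°) = (33.309, 13.968). WR ⟂ RJ; with |RJ| = 15.1 on the right of WR, J = R + 15.1·(0.97630, 0.21644) = (48.051, 17.236). Then |CJ| = |J − C| = 51.048.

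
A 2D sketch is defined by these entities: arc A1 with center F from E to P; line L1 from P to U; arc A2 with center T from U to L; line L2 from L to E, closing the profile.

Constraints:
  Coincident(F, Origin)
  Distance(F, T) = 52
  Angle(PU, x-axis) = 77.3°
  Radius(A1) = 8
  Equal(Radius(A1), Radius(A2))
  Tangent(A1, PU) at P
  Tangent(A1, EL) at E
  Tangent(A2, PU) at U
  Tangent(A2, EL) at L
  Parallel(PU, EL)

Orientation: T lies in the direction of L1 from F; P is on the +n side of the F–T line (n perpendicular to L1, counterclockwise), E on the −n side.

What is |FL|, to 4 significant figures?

52.61

The slot axis is L1's direction at 77.3°, so u = (cos 77.3°, sin 77.3°) = (0.2198, 0.9755) and n = (−sin 77.3°, cos 77.3°) = (-0.9755, 0.2198). F is at the origin and T lies 52.0 along u from F, so T = 52.0·u = (11.43, 50.73). Tangency of A1 to both parallel lines with radius 8.0 puts P and E at F ± 8.0·n: P = (-7.804, 1.759), E = (7.804, -1.759). Equal radii place U and L the same way about T: U = T + 8.0·n = (3.628, 52.49), L = T − 8.0·n = (19.24, 48.97). Then |FL| = |L − F| = 52.61.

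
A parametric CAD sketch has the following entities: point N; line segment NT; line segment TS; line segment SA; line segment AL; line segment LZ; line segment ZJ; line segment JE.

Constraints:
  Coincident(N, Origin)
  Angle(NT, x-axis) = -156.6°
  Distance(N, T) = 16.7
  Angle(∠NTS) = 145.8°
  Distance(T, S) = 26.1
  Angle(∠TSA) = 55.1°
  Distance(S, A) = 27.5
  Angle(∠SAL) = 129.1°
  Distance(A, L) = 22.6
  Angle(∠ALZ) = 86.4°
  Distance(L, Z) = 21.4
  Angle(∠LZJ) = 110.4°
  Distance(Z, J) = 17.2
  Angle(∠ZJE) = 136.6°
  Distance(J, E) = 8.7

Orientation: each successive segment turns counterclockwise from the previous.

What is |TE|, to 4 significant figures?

11.70

N is at the origin; NT runs at -156.6° with length 16.7, so T = (-15.33, -6.632). ∠NTS = 145.8° gives TS at -122.4° from the x-axis; with |TS| = 26.1, S = (-29.31, -28.67). ∠TSA = 55.1° gives SA at 2.500° from the x-axis; with |SA| = 27.5, A = (-1.838, -27.47). ∠SAL = 129.1° gives AL at 53.40° from the x-axis; with |AL| = 22.6, L = (11.64, -9.326). ∠ALZ = 86.4° gives LZ at 147.0° from the x-axis; with |LZ| = 21.4, Z = (-6.311, 2.329). ∠LZJ = 110.4° gives ZJ at -143.4° from the x-axis; with |ZJ| = 17.2, J = (-20.12, -7.926). ∠ZJE = 136.6° gives JE at -100.0° from the x-axis; with |JE| = 8.7, E = (-21.63, -16.49). Then |TE| = |E − T| = 11.70.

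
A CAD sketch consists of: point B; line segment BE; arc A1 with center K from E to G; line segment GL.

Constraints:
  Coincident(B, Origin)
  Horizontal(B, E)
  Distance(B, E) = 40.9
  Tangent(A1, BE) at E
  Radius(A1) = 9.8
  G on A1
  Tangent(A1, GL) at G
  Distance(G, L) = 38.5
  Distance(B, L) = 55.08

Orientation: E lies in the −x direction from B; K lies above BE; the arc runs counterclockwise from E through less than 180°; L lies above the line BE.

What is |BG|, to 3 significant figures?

32.4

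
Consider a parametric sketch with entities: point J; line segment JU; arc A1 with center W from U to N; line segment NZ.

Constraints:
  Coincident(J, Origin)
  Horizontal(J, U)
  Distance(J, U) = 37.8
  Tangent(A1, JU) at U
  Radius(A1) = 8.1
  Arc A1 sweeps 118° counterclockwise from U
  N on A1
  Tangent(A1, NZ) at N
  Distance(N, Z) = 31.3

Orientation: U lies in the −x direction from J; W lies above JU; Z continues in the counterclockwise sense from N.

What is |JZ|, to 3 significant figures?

60.2

On A1, U sits at bearing -90° from W; a 118° counterclockwise sweep puts N at bearing 28°, so N = W + 8.1·(cos 28°, sin 28°) = (-30.6, 11.9). Tangency of A1 to NZ means the radius WN is perpendicular to NZ, so NZ runs along (−sin 28°, cos 28°); with |NZ| = 31.3, Z = (-45.3, 39.5). Then |JZ| = |Z − J| = 60.2.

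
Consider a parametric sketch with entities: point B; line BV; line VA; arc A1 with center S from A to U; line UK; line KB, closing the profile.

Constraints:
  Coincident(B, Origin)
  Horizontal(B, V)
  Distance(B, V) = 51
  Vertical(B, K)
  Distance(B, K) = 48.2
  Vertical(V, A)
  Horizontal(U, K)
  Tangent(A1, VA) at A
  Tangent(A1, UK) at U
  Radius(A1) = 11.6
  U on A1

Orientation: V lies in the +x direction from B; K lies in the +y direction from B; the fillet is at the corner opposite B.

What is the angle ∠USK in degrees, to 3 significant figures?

73.6°

The virtual corner opposite B is at (51.0, 48.2). Tangency of A1 to VA means the radius SA is perpendicular to VA and since A1 is tangent to UK there, SU ⟂ UK, with radius 11.6, so the center S sits 11.6 in from both sides at S = (39.4, 36.6). That places the tangent points at A = (51.0, 36.6) on VA and U = (39.4, 48.2) on UK. Then cos ∠USK = SU·SK / (|SU||SK|), giving 73.6°.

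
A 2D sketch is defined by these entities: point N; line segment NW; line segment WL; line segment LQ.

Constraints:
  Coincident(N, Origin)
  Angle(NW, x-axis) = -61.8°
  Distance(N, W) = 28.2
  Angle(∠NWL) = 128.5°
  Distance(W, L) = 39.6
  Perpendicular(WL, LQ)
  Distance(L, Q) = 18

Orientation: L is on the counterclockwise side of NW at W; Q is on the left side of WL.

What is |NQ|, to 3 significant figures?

57.3

∠NWL = 128.5°, so WL runs at -61.8° + (180° − 128.5°) = -10.3° from the x-axis; with |WL| = 39.6, L = W + 39.6·(cos -10.3°, sin -10.3°) = (52.3, -31.9). WL is perpendicular to LQ; with |LQ| = 18.0 on the left of WL, Q = L + 18.0·(0.179, 0.984) = (55.5, -14.2). Then |NQ| = |Q − N| = 57.3.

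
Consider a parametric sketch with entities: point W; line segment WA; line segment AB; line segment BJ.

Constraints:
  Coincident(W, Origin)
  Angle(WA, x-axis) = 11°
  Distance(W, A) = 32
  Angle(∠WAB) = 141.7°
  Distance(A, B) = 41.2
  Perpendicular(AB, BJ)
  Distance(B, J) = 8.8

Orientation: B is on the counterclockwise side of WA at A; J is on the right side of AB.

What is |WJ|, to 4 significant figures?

72.23

W is at the origin; WA runs at 11.0° with length 32.0, so A = 32.0·(cos 11.0°, sin 11.0°) = (31.41, 6.106). ∠WAB = 141.7°, so AB runs at 11.0° + (180° − 141.7°) = 49.30° from the x-axis; with |AB| = 41.2, B = A + 41.2·(cos 49.30°, sin 49.30°) = (58.28, 37.34). AB is perpendicular to BJ; with |BJ| = 8.8 on the right of AB, J = B + 8.8·(0.7581, -0.6521) = (64.95, 31.60). Then |WJ| = |J − W| = 72.23.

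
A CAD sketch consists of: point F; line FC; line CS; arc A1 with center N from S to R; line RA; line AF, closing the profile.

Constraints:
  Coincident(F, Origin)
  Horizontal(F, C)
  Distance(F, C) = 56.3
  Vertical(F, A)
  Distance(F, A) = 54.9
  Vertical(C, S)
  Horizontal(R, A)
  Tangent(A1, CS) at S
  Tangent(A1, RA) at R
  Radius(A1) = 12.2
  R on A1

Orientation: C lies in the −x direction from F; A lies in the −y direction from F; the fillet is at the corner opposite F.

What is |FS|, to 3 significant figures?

70.7

F is at the origin; F and C share the same y with |FC| = 56.3 and C on the −x side, so C = (-56.3, 0.00). FA is vertical with |FA| = 54.9 and A on the −y side, so A = (0.00, -54.9). The virtual corner opposite F is at (-56.3, -54.9). Since A1 is tangent to CS there, NS ⟂ CS and tangency of A1 to RA means the radius NR is perpendicular to RA, with radius 12.2, so the center N sits 12.2 in from both sides at N = (-44.1, -42.7). That places the tangent points at S = (-56.3, -42.7) on CS and R = (-44.1, -54.9) on RA. Then |FS| = |S − F| = 70.7.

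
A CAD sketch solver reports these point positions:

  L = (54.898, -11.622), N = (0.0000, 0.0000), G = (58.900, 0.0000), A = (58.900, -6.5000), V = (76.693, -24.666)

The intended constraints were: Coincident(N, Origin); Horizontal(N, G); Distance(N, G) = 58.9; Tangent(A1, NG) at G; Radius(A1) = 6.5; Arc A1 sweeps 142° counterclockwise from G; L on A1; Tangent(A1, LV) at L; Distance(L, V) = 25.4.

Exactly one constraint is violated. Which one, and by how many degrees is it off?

Tangent(A1, LV) at L — off by 7.10°.

N = (0.00, 0.00) ✓; N.y = 0.00, G.y = 0.00 ✓; |NG| = 58.90 ✓; ∠(AG, GN) = 90.00° ✓; |AG| = 6.500 ✓; bearing(A→L) − bearing(A→G) = 142.0° ✓; |AL| = 6.500 ✓; ∠(AL, LV) = 82.90° ✗; |LV| = 25.40 ✓.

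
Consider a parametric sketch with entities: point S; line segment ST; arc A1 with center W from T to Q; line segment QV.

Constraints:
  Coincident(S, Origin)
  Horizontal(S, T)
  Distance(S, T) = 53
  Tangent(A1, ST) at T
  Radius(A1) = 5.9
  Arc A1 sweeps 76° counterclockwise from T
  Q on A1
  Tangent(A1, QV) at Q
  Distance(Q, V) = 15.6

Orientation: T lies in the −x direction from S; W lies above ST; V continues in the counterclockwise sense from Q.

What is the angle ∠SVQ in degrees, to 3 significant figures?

79.7°

S is at the origin; ST is horizontal with |ST| = 53.0 and T on the −x side, so T = (-53.0, 0.00). Since A1 is tangent to ST there, WT ⟂ ST, so W = T + (0, 5.9) = (-53.0, 5.90). On A1, T sits at bearing -90° from W; a 76° counterclockwise sweep puts Q at bearing -14°, so Q = W + 5.9·(cos -14°, sin -14°) = (-47.3, 4.47). Tangency of A1 to QV means the radius WQ is perpendicular to QV, so QV runs along (−sin -14°, cos -14°); with |QV| = 15.6, V = (-43.5, 19.6). Then cos ∠SVQ = VS·VQ / (|VS||VQ|), giving 79.7°.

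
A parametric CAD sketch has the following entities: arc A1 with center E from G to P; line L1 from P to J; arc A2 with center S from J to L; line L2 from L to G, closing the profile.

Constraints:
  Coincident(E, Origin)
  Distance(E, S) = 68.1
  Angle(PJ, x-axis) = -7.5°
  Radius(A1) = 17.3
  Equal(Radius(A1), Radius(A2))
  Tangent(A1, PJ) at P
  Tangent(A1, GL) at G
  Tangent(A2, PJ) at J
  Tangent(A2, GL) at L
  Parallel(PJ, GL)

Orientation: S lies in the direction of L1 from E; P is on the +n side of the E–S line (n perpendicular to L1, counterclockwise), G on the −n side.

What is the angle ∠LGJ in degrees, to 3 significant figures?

26.9°

Tangency of A1 to both parallel lines with radius 17.3 puts P and G at E ± 17.3·n: P = (2.26, 17.2), G = (-2.26, -17.2). Equal radii place J and L the same way about S: J = S + 17.3·n = (69.8, 8.26), L = S − 17.3·n = (65.3, -26.0). Then cos ∠LGJ = GL·GJ / (|GL||GJ|), giving 26.9°.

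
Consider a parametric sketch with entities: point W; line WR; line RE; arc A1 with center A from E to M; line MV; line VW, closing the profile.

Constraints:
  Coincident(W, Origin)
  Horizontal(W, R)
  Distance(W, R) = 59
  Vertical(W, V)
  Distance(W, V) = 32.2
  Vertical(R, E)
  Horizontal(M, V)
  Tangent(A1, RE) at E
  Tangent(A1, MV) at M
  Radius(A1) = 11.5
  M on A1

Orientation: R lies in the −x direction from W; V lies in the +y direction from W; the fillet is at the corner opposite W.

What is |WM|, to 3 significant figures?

57.4

W is at the origin; WR is horizontal with |WR| = 59.0 and R on the −x side, so R = (-59.0, 0.00). W and V share the same x with |WV| = 32.2 and V on the +y side, so V = (0.00, 32.2). The virtual corner opposite W is at (-59.0, 32.2). Since A1 is tangent to RE there, AE ⟂ RE and the tangent condition forces AM to be normal to MV, with radius 11.5, so the center A sits 11.5 in from both sides at A = (-47.5, 20.7). That places the tangent points at E = (-59.0, 20.7) on RE and M = (-47.5, 32.2) on MV. Then |WM| = |M − W| = 57.4.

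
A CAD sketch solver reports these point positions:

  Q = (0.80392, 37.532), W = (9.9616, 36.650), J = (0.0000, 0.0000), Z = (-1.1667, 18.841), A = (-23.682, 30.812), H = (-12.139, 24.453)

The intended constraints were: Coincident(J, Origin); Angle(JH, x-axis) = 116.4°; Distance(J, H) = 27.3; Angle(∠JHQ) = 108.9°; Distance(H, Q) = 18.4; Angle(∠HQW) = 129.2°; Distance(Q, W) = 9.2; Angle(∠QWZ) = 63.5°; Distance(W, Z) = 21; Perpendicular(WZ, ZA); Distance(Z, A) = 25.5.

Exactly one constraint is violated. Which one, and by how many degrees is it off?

Perpendicular(WZ, ZA) — off by 4.00°.

J = (0.00, 0.00) ✓; JH at 116.4° ✓; |JH| = 27.30 ✓; ∠JHQ = 108.9° ✓; |HQ| = 18.40 ✓; ∠HQW = 129.2° ✓; |QW| = 9.200 ✓; ∠QWZ = 63.50° ✓; |WZ| = 21.00 ✓; ∠(WZ, ZA) = 86.00° ✗; |ZA| = 25.50 ✓.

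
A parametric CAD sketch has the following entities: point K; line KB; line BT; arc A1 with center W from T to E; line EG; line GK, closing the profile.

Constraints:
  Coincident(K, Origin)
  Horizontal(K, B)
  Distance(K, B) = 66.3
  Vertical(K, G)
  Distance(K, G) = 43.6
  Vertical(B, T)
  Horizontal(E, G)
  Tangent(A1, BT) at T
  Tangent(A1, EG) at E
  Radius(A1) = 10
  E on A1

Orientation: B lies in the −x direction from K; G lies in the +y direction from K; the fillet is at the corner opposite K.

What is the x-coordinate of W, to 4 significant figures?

-56.30

K is at the origin; K and B share the same y with |KB| = 66.3 and B on the −x side, so B = (-66.30, 0.000). K and G share the same x with |KG| = 43.6 and G on the +y side, so G = (0.000, 43.60). The virtual corner opposite K is at (-66.30, 43.60). A1 meets BT tangentially, so WT is at right angles to BT and since A1 is tangent to EG there, WE ⟂ EG, with radius 10.0, so the center W sits 10.0 in from both sides at W = (-56.30, 33.60). So W.x = -56.30.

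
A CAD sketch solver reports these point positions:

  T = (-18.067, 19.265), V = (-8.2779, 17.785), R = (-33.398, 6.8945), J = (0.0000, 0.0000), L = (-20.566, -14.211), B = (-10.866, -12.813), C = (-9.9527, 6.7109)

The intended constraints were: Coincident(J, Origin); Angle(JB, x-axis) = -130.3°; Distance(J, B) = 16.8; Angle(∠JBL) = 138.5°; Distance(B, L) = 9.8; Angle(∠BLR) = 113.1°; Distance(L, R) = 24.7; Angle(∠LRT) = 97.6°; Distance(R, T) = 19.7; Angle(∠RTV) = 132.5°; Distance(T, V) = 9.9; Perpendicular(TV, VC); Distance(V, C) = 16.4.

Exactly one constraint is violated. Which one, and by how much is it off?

Distance(V, C) = 16.4 — off by 5.20.

J = (0.00, 0.00) ✓; JB at -130.3° ✓; |JB| = 16.80 ✓; ∠JBL = 138.5° ✓; |BL| = 9.800 ✓; ∠BLR = 113.1° ✓; |LR| = 24.70 ✓; ∠LRT = 97.60° ✓; |RT| = 19.70 ✓; ∠RTV = 132.5° ✓; |TV| = 9.900 ✓; ∠(TV, VC) = 90.00° ✓; |VC| = 11.20 ✗.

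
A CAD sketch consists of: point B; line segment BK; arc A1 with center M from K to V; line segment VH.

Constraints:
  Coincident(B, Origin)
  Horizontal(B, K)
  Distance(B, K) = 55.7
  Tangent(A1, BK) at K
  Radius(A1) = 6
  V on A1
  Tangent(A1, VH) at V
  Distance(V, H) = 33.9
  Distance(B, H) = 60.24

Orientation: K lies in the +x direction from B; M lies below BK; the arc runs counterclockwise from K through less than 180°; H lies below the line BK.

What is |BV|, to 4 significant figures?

50.02

Checks: B.y = 0.00, K.y = 0.00 ✓; |MV| = 6.000 ✓; ∠(MV, VH) = 90.00° ✓; |VH| = 33.90 ✓; |BH| = 60.24 ✓.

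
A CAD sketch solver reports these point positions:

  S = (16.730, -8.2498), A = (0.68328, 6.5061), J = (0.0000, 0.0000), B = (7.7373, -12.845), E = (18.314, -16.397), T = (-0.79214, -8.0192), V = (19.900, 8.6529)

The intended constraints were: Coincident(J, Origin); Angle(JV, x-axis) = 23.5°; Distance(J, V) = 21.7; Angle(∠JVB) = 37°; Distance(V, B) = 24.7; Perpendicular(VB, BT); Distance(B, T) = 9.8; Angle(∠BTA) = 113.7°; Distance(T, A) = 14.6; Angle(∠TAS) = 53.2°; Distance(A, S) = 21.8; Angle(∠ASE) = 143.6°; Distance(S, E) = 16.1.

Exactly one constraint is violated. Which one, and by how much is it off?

Distance(S, E) = 16.1 — off by 7.80.

J = (0.00, 0.00) ✓; JV at 23.50° ✓; |JV| = 21.70 ✓; ∠JVB = 37.00° ✓; |VB| = 24.70 ✓; ∠(VB, BT) = 90.00° ✓; |BT| = 9.800 ✓; ∠BTA = 113.7° ✓; |TA| = 14.60 ✓; ∠TAS = 53.20° ✓; |AS| = 21.80 ✓; ∠ASE = 143.6° ✓; |SE| = 8.300 ✗.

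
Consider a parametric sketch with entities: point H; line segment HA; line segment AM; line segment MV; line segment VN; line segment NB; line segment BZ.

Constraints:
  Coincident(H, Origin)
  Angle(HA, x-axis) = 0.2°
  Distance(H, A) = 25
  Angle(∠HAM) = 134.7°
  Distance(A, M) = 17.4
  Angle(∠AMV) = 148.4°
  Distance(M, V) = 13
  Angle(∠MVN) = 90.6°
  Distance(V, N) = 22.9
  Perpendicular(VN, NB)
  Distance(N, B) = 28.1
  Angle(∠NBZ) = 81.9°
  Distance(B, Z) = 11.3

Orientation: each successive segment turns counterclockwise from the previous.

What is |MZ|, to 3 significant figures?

18.0

H is at the origin; HA runs at 0.2° with length 25.0, so A = (25.0, 0.0873). ∠HAM = 134.7° gives AM at 45.5° from the x-axis; with |AM| = 17.4, M = (37.2, 12.5). ∠AMV = 148.4° gives MV at 77.1° from the x-axis; with |MV| = 13.0, V = (40.1, 25.2). ∠MVN = 90.6° gives VN at 166° from the x-axis; with |VN| = 22.9, N = (17.8, 30.5). VN is perpendicular to NB, so NB runs at -104°; with |NB| = 28.1, B = (11.3, 3.19). ∠NBZ = 81.9° gives BZ at -5.40° from the x-axis; with |BZ| = 11.3, Z = (22.5, 2.13). Then |MZ| = |Z − M| = 18.0.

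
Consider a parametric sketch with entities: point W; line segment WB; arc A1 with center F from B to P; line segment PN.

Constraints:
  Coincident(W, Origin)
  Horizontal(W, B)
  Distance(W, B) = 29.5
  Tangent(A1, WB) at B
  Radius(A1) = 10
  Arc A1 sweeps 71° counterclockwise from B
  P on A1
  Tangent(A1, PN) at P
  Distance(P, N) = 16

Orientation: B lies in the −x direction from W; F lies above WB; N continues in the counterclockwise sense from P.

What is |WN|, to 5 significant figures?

26.429

W is at the origin; WB is horizontal with |WB| = 29.5 and B on the −x side, so B = (-29.500, 0.0000). Tangency of A1 to WB means the radius FB is perpendicular to WB, so F = B + (0, 10) = (-29.500, 10.000). On A1, B sits at bearing -90° from F; a 71° counterclockwise sweep puts P at bearing -19°, so P = F + 10.0·(cos -19°, sin -19°) = (-20.045, 6.7443). A1 meets PN tangentially, so FP is at right angles to PN, so PN runs along (−sin -19°, cos -19°); with |PN| = 16.0, N = (-14.836, 21.873). Then |WN| = |N − W| = 26.429.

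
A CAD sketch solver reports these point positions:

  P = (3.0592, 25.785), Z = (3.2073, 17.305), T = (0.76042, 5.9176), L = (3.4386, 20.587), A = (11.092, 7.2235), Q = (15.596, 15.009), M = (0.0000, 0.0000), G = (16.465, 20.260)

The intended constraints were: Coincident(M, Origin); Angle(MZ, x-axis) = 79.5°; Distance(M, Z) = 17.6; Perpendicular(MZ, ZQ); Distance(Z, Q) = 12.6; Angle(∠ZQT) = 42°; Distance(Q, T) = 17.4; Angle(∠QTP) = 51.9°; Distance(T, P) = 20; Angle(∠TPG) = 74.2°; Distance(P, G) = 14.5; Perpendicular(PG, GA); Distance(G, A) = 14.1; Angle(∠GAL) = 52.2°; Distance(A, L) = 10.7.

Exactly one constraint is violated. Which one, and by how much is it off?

Distance(A, L) = 10.7 — off by 4.70.

M = (0.00, 0.00) ✓; MZ at 79.50° ✓; |MZ| = 17.60 ✓; ∠(MZ, ZQ) = 90.00° ✓; |ZQ| = 12.60 ✓; ∠ZQT = 42.00° ✓; |QT| = 17.40 ✓; ∠QTP = 51.90° ✓; |TP| = 20.00 ✓; ∠TPG = 74.20° ✓; |PG| = 14.50 ✓; ∠(PG, GA) = 90.00° ✓; |GA| = 14.10 ✓; ∠GAL = 52.20° ✓; |AL| = 15.40 ✗.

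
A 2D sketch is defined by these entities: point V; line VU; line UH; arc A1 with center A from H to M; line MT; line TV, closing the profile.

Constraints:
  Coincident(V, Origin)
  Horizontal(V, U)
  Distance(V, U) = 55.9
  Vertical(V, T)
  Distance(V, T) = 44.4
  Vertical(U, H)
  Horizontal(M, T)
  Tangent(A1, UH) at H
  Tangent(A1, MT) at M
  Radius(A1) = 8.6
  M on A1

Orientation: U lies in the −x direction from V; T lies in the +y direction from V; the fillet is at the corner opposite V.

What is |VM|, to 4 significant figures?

64.87

V is at the origin; VU is horizontal with |VU| = 55.9 and U on the −x side, so U = (-55.90, 0.000). VT is vertical with |VT| = 44.4 and T on the +y side, so T = (0.000, 44.40). The virtual corner opposite V is at (-55.90, 44.40). The tangent condition forces AH to be normal to UH and since A1 is tangent to MT there, AM ⟂ MT, with radius 8.6, so the center A sits 8.6 in from both sides at A = (-47.30, 35.80). That places the tangent points at H = (-55.90, 35.80) on UH and M = (-47.30, 44.40) on MT. Then |VM| = |M − V| = 64.87.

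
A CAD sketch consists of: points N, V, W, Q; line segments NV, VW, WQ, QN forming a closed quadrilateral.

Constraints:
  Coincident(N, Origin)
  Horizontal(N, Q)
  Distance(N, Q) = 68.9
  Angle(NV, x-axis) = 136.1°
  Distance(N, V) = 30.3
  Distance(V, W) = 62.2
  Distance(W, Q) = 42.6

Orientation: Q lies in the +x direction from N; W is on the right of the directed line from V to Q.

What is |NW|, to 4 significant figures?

32.57

Checks: |VW| = 62.20 ✓; |WQ| = 42.60 ✓.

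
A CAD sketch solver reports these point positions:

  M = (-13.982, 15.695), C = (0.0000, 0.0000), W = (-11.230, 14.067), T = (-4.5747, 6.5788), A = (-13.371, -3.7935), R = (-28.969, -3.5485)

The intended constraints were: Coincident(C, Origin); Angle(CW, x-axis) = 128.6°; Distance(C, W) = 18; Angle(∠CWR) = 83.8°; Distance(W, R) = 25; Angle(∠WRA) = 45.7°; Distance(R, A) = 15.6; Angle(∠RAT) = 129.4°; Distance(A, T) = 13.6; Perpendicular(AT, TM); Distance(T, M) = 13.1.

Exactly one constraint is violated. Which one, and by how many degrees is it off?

Perpendicular(AT, TM) — off by 3.80°.

C = (0.00, 0.00) ✓; CW at 128.6° ✓; |CW| = 18.00 ✓; ∠CWR = 83.80° ✓; |WR| = 25.00 ✓; ∠WRA = 45.70° ✓; |RA| = 15.60 ✓; ∠RAT = 129.4° ✓; |AT| = 13.60 ✓; ∠(AT, TM) = 86.20° ✗; |TM| = 13.10 ✓.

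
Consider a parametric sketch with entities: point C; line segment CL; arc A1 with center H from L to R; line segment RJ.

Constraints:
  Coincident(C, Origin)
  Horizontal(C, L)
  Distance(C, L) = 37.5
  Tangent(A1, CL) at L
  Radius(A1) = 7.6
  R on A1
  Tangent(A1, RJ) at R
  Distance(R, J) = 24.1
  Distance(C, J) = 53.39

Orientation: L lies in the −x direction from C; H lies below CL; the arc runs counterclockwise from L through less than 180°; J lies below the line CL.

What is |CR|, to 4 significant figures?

45.84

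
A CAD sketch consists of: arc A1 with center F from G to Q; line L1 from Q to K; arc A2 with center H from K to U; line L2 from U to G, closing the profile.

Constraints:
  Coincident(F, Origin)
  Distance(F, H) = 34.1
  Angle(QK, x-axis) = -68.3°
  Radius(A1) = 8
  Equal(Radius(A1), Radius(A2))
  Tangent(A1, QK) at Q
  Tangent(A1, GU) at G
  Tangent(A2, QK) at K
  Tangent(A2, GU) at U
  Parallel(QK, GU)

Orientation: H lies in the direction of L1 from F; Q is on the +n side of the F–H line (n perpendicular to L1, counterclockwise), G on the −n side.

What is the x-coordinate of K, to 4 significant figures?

20.04

The slot axis is L1's direction at -68.3°, so u = (cos -68.3°, sin -68.3°) = (0.3697, -0.9291) and n = (−sin -68.3°, cos -68.3°) = (0.9291, 0.3697). F is at the origin and H lies 34.1 along u from F, so H = 34.1·u = (12.61, -31.68). Tangency of A1 to both parallel lines with radius 8.0 puts Q and G at F ± 8.0·n: Q = (7.433, 2.958), G = (-7.433, -2.958). Equal radii place K and U the same way about H: K = H + 8.0·n = (20.04, -28.73), U = H − 8.0·n = (5.175, -34.64). So K.x = 20.04.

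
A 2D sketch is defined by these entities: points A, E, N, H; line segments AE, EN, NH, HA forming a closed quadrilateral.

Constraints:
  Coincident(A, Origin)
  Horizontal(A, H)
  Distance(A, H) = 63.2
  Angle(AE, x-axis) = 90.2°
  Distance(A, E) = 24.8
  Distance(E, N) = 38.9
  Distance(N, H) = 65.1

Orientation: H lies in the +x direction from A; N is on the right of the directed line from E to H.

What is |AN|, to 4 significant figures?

14.10

A is at the origin; AH is horizontal with |AH| = 63.2 and H in +x, so H = (63.2, 0). AE runs at 90.2° with |AE| = 24.8, so E = (-0.08657, 24.80). N is determined by |EN| = 38.9 and |NH| = 65.1 together: it lies at the intersection of circle(E, 38.9) and circle(H, 65.1). With |EH| = 67.97, the foot of the radical line on EH is 13.94 from E and the perpendicular offset is √(38.9² − 13.94²) = 36.32. Taking the right-of-EH solution: N = (-0.3549, -14.10).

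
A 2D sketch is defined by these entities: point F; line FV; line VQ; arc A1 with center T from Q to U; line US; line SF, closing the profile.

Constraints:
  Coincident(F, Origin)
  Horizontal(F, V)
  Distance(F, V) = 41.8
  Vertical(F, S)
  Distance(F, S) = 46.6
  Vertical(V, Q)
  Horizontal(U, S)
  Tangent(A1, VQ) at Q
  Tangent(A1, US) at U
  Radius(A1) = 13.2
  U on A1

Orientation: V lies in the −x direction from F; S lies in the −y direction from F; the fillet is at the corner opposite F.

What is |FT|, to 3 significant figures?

44.0

F is at the origin; F and V share the same y with |FV| = 41.8 and V on the −x side, so V = (-41.8, 0.00). FS is vertical with |FS| = 46.6 and S on the −y side, so S = (0.00, -46.6). The virtual corner opposite F is at (-41.8, -46.6). Tangency of A1 to VQ means the radius TQ is perpendicular to VQ and tangency of A1 to US means the radius TU is perpendicular to US, with radius 13.2, so the center T sits 13.2 in from both sides at T = (-28.6, -33.4). Then |FT| = |T − F| = 44.0.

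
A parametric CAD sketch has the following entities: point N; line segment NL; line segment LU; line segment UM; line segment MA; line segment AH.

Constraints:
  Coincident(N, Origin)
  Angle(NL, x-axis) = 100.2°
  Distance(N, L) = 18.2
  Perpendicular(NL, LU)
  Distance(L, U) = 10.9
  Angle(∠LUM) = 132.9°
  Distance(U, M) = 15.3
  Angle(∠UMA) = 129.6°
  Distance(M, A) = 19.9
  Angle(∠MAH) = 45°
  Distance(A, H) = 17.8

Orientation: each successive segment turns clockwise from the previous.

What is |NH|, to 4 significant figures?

8.002

∠UMA = 129.6° gives MA at -87.30° from the x-axis; with |MA| = 19.9, A = (20.68, -9.222). ∠MAH = 45.0° gives AH at 137.7° from the x-axis; with |AH| = 17.8, H = (7.512, 2.758). Then |NH| = |H − N| = 8.002.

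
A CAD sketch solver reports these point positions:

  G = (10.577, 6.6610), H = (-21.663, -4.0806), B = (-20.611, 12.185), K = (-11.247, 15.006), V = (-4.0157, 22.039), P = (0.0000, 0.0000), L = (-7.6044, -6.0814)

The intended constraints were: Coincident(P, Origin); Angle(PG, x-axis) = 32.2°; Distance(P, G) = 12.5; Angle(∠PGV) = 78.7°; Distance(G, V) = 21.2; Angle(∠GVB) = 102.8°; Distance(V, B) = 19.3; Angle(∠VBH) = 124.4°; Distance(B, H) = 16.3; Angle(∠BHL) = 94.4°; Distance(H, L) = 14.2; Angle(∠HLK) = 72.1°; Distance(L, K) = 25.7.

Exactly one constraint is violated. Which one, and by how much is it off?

Distance(L, K) = 25.7 — off by 4.30.

P = (0.00, 0.00) ✓; PG at 32.20° ✓; |PG| = 12.50 ✓; ∠PGV = 78.70° ✓; |GV| = 21.20 ✓; ∠GVB = 102.8° ✓; |VB| = 19.30 ✓; ∠VBH = 124.4° ✓; |BH| = 16.30 ✓; ∠BHL = 94.40° ✓; |HL| = 14.20 ✓; ∠HLK = 72.10° ✓; |LK| = 21.40 ✗.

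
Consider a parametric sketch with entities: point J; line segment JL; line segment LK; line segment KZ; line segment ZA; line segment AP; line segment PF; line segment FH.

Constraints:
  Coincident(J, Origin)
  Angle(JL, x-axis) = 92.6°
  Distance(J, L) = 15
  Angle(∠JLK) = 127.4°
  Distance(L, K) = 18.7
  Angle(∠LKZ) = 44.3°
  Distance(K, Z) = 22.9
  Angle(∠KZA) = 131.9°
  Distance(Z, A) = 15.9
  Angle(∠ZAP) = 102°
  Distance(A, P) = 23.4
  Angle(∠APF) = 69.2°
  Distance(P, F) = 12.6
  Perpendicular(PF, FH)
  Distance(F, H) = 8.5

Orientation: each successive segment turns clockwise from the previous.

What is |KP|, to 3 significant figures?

36.5

∠KZA = 131.9° gives ZA at -144° from the x-axis; with |ZA| = 15.9, A = (-1.46, -5.17). ∠ZAP = 102.0° gives AP at 138° from the x-axis; with |AP| = 23.4, P = (-18.9, 10.4). Then |KP| = |P − K| = 36.5.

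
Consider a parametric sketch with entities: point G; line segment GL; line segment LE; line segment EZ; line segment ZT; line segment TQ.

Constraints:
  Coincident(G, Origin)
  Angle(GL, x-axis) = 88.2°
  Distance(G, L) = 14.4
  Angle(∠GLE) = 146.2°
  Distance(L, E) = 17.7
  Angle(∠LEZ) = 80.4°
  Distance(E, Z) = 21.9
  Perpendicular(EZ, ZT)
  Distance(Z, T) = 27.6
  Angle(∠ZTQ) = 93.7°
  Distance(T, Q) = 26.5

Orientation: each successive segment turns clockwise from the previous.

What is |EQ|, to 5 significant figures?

29.660

G is at the origin; GL runs at 88.2° with length 14.4, so L = (0.45231, 14.393). ∠GLE = 146.2° gives LE at 54.400° from the x-axis; with |LE| = 17.7, E = (10.756, 28.785). ∠LEZ = 80.4° gives EZ at -45.200° from the x-axis; with |EZ| = 21.9, Z = (26.187, 13.245). The perpendicularity gives ZT at right angles to EZ, so ZT runs at -135.20°; with |ZT| = 27.6, T = (6.6032, -6.2027). ∠ZTQ = 93.7° gives TQ at 138.50° from the x-axis; with |TQ| = 26.5, Q = (-13.244, 11.357). Then |EQ| = |Q − E| = 29.660.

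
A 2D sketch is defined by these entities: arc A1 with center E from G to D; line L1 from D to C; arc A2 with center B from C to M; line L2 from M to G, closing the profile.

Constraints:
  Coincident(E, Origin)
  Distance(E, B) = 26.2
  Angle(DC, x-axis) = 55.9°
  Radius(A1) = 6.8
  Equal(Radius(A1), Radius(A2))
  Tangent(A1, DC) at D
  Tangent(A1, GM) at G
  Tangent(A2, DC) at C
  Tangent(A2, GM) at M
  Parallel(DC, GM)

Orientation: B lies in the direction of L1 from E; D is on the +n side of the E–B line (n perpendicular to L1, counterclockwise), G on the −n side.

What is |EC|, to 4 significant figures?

27.07

The slot axis is L1's direction at 55.9°, so u = (cos 55.9°, sin 55.9°) = (0.5606, 0.8281) and n = (−sin 55.9°, cos 55.9°) = (-0.8281, 0.5606). E is at the origin and B lies 26.2 along u from E, so B = 26.2·u = (14.69, 21.70). Tangency of A1 to both parallel lines with radius 6.8 puts D and G at E ± 6.8·n: D = (-5.631, 3.812), G = (5.631, -3.812). Equal radii place C and M the same way about B: C = B + 6.8·n = (9.058, 25.51), M = B − 6.8·n = (20.32, 17.88). Then |EC| = |C − E| = 27.07.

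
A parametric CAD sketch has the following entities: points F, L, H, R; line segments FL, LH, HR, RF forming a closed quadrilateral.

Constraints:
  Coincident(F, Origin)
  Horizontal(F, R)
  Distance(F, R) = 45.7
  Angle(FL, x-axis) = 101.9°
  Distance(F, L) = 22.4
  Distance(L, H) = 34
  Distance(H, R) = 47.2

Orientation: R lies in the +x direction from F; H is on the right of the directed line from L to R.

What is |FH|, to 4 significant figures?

11.77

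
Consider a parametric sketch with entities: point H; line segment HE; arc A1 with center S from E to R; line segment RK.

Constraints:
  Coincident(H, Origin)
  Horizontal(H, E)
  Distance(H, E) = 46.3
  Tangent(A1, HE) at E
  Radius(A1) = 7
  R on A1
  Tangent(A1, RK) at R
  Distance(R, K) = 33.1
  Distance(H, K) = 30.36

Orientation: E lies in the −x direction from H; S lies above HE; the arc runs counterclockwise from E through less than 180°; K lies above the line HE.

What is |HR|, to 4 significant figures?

41.51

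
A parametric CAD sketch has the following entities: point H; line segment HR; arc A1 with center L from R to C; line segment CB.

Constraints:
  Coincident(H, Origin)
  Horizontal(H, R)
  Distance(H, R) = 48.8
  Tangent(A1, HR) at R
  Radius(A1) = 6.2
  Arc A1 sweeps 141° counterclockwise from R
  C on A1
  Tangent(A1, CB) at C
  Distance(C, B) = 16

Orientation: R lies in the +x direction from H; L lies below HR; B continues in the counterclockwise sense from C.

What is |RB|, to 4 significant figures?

22.75

On A1, R sits at bearing 90° from L; a 141° counterclockwise sweep puts C at bearing 231°, so C = L + 6.2·(cos 231°, sin 231°) = (44.90, -11.02). The tangent condition forces LC to be normal to CB, so CB runs along (−sin 231°, cos 231°); with |CB| = 16.0, B = (57.33, -21.09). Then |RB| = |B − R| = 22.75.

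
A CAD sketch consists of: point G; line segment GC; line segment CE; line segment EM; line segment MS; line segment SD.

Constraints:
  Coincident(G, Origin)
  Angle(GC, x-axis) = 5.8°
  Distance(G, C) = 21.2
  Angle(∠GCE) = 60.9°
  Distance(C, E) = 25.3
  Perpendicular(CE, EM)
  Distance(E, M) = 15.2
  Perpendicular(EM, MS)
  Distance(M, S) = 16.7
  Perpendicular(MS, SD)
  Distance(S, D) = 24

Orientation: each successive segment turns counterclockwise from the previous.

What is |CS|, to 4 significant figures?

17.46

The perpendicularity gives EM at right angles to CE, so EM runs at -145.1°; with |EM| = 15.2, M = (-5.850, 14.20). EM ⟂ MS, so MS runs at -55.10°; with |MS| = 16.7, S = (3.705, 0.4991). Then |CS| = |S − C| = 17.46.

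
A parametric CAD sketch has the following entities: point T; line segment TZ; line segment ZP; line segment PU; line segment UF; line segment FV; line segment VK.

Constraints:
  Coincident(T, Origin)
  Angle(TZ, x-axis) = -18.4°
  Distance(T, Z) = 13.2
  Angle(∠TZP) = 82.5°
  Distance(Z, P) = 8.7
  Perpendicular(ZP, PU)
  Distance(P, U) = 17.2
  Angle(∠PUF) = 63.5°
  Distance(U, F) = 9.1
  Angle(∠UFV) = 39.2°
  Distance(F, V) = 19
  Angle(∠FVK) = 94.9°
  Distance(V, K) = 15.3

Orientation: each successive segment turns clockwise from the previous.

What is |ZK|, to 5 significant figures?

33.421

T is at the origin; TZ runs at -18.4° with length 13.2, so Z = (12.525, -4.1666). ∠TZP = 82.5° gives ZP at -115.90° from the x-axis; with |ZP| = 8.7, P = (8.7250, -11.993). ZP ⟂ PU, so PU runs at 154.10°; with |PU| = 17.2, U = (-6.7474, -4.4797). ∠PUF = 63.5° gives UF at 37.600° from the x-axis; with |UF| = 9.1, F = (0.46243, 1.0726). ∠UFV = 39.2° gives FV at -103.20° from the x-axis; with |FV| = 19.0, V = (-3.8762, -17.425). ∠FVK = 94.9° gives VK at 171.70° from the x-axis; with |VK| = 15.3, K = (-19.016, -15.217). Then |ZK| = |K − Z| = 33.421.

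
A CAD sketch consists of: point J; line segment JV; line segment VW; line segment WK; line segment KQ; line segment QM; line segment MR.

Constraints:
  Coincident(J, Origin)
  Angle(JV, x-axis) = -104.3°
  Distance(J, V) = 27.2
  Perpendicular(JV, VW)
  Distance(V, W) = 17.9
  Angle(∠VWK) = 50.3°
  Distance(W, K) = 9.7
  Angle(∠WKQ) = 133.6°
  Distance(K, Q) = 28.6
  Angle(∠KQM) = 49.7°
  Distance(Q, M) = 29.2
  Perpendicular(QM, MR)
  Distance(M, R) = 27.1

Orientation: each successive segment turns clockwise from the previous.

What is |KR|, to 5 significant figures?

11.937

∠KQM = 49.7° gives QM at -140.70° from the x-axis; with |QM| = 29.2, M = (-10.682, -39.892). QM is perpendicular to MR, so MR runs at 129.30°; with |MR| = 27.1, R = (-27.847, -18.921). Then |KR| = |R − K| = 11.937.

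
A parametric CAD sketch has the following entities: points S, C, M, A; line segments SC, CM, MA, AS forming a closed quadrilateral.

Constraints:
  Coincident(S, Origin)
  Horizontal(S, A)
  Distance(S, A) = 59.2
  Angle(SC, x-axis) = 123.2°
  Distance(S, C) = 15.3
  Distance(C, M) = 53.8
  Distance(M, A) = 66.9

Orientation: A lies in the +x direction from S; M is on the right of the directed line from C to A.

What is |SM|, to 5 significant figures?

39.617

Checks: |CM| = 53.80 ✓; |MA| = 66.90 ✓.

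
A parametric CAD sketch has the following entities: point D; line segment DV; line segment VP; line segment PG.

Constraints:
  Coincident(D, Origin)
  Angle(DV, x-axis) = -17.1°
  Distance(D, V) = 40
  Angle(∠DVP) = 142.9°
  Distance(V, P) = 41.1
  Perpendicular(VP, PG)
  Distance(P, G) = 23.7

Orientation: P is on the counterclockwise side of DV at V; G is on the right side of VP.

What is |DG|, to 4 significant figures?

87.28

D is at the origin; DV runs at -17.1° with length 40.0, so V = 40.0·(cos -17.1°, sin -17.1°) = (38.23, -11.76). ∠DVP = 142.9°, so VP runs at -17.1° + (180° − 142.9°) = 20.00° from the x-axis; with |VP| = 41.1, P = V + 41.1·(cos 20.00°, sin 20.00°) = (76.85, 2.295). VP ⟂ PG; with |PG| = 23.7 on the right of VP, G = P + 23.7·(0.3420, -0.9397) = (84.96, -19.98). Then |DG| = |G − D| = 87.28.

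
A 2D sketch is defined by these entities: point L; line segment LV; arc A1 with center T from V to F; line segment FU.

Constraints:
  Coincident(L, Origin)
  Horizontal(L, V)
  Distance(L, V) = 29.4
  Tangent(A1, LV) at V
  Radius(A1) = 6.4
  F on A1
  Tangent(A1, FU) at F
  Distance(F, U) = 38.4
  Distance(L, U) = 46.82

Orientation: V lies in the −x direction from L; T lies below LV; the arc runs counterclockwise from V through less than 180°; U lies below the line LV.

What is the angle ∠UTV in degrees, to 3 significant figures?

162°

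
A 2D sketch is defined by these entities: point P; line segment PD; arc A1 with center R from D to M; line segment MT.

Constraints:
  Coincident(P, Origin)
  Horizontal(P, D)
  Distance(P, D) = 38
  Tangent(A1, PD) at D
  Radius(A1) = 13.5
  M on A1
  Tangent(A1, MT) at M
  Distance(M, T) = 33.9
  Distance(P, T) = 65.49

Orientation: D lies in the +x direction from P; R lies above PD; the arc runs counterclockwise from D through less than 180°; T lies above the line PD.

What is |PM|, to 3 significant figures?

53.8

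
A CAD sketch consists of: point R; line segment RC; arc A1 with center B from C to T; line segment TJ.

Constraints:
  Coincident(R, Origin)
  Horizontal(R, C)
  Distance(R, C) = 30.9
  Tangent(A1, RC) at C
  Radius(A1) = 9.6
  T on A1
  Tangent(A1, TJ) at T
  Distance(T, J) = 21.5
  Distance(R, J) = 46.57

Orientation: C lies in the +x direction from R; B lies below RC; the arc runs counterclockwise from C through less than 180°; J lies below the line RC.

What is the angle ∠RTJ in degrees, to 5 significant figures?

150.96°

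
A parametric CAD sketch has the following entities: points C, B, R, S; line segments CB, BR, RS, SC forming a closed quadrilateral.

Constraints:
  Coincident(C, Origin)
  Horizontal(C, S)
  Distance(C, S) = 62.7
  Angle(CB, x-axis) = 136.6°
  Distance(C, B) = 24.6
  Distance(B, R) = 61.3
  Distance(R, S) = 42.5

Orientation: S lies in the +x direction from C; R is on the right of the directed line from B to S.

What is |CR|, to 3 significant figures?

36.7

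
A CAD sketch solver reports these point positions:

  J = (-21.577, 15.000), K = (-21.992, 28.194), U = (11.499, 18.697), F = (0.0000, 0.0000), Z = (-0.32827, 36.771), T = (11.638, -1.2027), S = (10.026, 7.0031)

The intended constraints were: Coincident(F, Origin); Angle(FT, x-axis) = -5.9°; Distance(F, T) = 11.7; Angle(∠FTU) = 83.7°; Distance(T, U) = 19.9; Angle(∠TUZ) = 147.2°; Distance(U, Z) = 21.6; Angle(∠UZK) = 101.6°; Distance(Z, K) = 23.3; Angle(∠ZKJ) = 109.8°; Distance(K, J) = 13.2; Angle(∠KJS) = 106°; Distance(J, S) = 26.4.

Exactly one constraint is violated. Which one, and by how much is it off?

Distance(J, S) = 26.4 — off by 6.20.

F = (0.00, 0.00) ✓; FT at -5.900° ✓; |FT| = 11.70 ✓; ∠FTU = 83.70° ✓; |TU| = 19.90 ✓; ∠TUZ = 147.2° ✓; |UZ| = 21.60 ✓; ∠UZK = 101.6° ✓; |ZK| = 23.30 ✓; ∠ZKJ = 109.8° ✓; |KJ| = 13.20 ✓; ∠KJS = 106.0° ✓; |JS| = 32.60 ✗.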